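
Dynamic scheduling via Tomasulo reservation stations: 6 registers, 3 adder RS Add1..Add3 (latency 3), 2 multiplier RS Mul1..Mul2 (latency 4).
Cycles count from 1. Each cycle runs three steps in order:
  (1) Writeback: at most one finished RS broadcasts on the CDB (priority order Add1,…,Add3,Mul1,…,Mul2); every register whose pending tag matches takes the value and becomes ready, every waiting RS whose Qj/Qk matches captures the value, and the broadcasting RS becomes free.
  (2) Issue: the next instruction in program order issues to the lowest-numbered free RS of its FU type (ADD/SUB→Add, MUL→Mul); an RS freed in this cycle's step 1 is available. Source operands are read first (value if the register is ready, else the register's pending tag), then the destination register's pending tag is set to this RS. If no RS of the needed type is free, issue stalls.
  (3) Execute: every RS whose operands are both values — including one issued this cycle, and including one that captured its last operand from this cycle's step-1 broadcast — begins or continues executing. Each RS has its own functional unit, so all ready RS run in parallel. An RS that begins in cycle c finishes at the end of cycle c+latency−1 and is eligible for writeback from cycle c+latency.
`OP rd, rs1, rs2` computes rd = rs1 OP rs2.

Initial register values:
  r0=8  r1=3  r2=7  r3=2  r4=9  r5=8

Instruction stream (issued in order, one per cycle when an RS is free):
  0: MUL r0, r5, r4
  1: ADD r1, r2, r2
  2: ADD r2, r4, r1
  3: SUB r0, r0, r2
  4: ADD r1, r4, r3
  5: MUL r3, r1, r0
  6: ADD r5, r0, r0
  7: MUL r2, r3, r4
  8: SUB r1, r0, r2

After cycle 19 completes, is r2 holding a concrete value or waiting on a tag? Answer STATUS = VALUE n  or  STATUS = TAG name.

  c1: issue MUL r0<-Mul1  regs: r0:Mul1,r1:3,r2:7,r3:2,r4:9,r5:8
  c2: issue ADD r1<-Add1  regs: r0:Mul1,r1:Add1,r2:7,r3:2,r4:9,r5:8
  c3: issue ADD r2<-Add2  regs: r0:Mul1,r1:Add1,r2:Add2,r3:2,r4:9,r5:8
  c4: issue SUB r0<-Add3  regs: r0:Add3,r1:Add1,r2:Add2,r3:2,r4:9,r5:8
  c5: CDB Add1=14; issue ADD r1<-Add1  regs: r0:Add3,r1:Add1,r2:Add2,r3:2,r4:9,r5:8
  c6: CDB Mul1=72; issue MUL r3<-Mul1  regs: r0:Add3,r1:Add1,r2:Add2,r3:Mul1,r4:9,r5:8
  c7: stall  regs: r0:Add3,r1:Add1,r2:Add2,r3:Mul1,r4:9,r5:8
  c8: CDB Add1=11; issue ADD r5<-Add1  regs: r0:Add3,r1:11,r2:Add2,r3:Mul1,r4:9,r5:Add1
  c9: CDB Add2=23; issue MUL r2<-Mul2  regs: r0:Add3,r1:11,r2:Mul2,r3:Mul1,r4:9,r5:Add1
  c10: issue SUB r1<-Add2  regs: r0:Add3,r1:Add2,r2:Mul2,r3:Mul1,r4:9,r5:Add1
  c11: -  regs: r0:Add3,r1:Add2,r2:Mul2,r3:Mul1,r4:9,r5:Add1
  c12: CDB Add3=49  regs: r0:49,r1:Add2,r2:Mul2,r3:Mul1,r4:9,r5:Add1
  c13: -  regs: r0:49,r1:Add2,r2:Mul2,r3:Mul1,r4:9,r5:Add1
  c14: -  regs: r0:49,r1:Add2,r2:Mul2,r3:Mul1,r4:9,r5:Add1
  c15: CDB Add1=98  regs: r0:49,r1:Add2,r2:Mul2,r3:Mul1,r4:9,r5:98
  c16: CDB Mul1=539  regs: r0:49,r1:Add2,r2:Mul2,r3:539,r4:9,r5:98
  c17: -  regs: r0:49,r1:Add2,r2:Mul2,r3:539,r4:9,r5:98
  c18: -  regs: r0:49,r1:Add2,r2:Mul2,r3:539,r4:9,r5:98
  c19: -  regs: r0:49,r1:Add2,r2:Mul2,r3:539,r4:9,r5:98

STATUS = TAG Mul2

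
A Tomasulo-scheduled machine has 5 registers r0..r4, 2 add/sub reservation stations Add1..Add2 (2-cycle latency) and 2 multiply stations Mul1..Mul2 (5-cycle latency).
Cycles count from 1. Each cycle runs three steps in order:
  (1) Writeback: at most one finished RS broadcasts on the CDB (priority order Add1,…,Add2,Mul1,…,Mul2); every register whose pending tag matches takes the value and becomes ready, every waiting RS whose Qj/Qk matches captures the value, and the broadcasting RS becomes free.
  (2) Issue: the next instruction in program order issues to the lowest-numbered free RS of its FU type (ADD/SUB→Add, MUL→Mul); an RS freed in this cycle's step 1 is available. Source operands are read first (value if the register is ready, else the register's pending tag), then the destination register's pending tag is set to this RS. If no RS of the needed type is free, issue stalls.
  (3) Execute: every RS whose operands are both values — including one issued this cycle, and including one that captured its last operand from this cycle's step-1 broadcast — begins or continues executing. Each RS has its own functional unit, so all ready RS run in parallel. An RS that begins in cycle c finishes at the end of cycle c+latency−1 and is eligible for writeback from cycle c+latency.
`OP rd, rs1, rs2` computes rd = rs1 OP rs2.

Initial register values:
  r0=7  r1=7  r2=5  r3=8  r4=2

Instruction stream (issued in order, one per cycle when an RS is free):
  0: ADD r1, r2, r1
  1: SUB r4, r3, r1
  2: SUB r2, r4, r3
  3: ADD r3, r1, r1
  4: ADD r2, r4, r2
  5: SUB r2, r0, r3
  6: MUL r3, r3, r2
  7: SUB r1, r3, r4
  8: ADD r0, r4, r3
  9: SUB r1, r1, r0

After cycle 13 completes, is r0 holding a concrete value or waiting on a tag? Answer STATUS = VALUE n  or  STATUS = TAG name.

c1: issue ADD r1<-Add1 | r0:7,r1:Add1,r2:5,r3:8,r4:2
c2: issue SUB r4<-Add2 | r0:7,r1:Add1,r2:5,r3:8,r4:Add2
c3: CDB Add1=12; issue SUB r2<-Add1 | r0:7,r1:12,r2:Add1,r3:8,r4:Add2
c4: stall | r0:7,r1:12,r2:Add1,r3:8,r4:Add2
c5: CDB Add2=-4; issue ADD r3<-Add2 | r0:7,r1:12,r2:Add1,r3:Add2,r4:-4
c6: stall | r0:7,r1:12,r2:Add1,r3:Add2,r4:-4
c7: CDB Add1=-12; issue ADD r2<-Add1 | r0:7,r1:12,r2:Add1,r3:Add2,r4:-4
c8: CDB Add2=24; issue SUB r2<-Add2 | r0:7,r1:12,r2:Add2,r3:24,r4:-4
c9: CDB Add1=-16; issue MUL r3<-Mul1 | r0:7,r1:12,r2:Add2,r3:Mul1,r4:-4
c10: CDB Add2=-17; issue SUB r1<-Add1 | r0:7,r1:Add1,r2:-17,r3:Mul1,r4:-4
c11: issue ADD r0<-Add2 | r0:Add2,r1:Add1,r2:-17,r3:Mul1,r4:-4
c12: stall | r0:Add2,r1:Add1,r2:-17,r3:Mul1,r4:-4
c13: stall | r0:Add2,r1:Add1,r2:-17,r3:Mul1,r4:-4

STATUS = TAG Add2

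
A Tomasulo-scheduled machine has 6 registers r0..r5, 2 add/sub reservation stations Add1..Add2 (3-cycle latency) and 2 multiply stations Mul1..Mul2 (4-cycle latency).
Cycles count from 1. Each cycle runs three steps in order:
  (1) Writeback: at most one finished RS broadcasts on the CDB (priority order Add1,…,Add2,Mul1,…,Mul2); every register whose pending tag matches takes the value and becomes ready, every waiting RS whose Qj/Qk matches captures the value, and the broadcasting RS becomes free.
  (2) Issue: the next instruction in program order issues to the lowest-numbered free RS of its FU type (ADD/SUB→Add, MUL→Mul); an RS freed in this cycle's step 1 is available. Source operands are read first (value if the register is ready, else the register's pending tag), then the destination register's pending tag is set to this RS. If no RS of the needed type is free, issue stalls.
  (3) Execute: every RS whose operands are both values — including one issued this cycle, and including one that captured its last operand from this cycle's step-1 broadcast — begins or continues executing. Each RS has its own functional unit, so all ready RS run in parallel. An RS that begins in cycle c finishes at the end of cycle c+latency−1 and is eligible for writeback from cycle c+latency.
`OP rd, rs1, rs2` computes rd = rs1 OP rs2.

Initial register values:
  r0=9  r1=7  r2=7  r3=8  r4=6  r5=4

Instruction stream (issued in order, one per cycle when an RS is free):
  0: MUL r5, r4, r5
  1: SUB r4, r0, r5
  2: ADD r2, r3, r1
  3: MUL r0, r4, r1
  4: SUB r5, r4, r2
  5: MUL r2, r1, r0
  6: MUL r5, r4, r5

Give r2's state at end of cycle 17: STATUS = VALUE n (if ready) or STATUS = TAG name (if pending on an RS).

  c1: issue MUL r5<-Mul1  regs: r0:9,r1:7,r2:7,r3:8,r4:6,r5:Mul1
  c2: issue SUB r4<-Add1  regs: r0:9,r1:7,r2:7,r3:8,r4:Add1,r5:Mul1
  c3: issue ADD r2<-Add2  regs: r0:9,r1:7,r2:Add2,r3:8,r4:Add1,r5:Mul1
  c4: issue MUL r0<-Mul2  regs: r0:Mul2,r1:7,r2:Add2,r3:8,r4:Add1,r5:Mul1
  c5: CDB Mul1=24; stall  regs: r0:Mul2,r1:7,r2:Add2,r3:8,r4:Add1,r5:24
  c6: CDB Add2=15; issue SUB r5<-Add2  regs: r0:Mul2,r1:7,r2:15,r3:8,r4:Add1,r5:Add2
  c7: issue MUL r2<-Mul1  regs: r0:Mul2,r1:7,r2:Mul1,r3:8,r4:Add1,r5:Add2
  c8: CDB Add1=-15; stall  regs: r0:Mul2,r1:7,r2:Mul1,r3:8,r4:-15,r5:Add2
  c9: stall  regs: r0:Mul2,r1:7,r2:Mul1,r3:8,r4:-15,r5:Add2
  c10: stall  regs: r0:Mul2,r1:7,r2:Mul1,r3:8,r4:-15,r5:Add2
  c11: CDB Add2=-30; stall  regs: r0:Mul2,r1:7,r2:Mul1,r3:8,r4:-15,r5:-30
  c12: CDB Mul2=-105; issue MUL r5<-Mul2  regs: r0:-105,r1:7,r2:Mul1,r3:8,r4:-15,r5:Mul2
  c13: -  regs: r0:-105,r1:7,r2:Mul1,r3:8,r4:-15,r5:Mul2
  c14: -  regs: r0:-105,r1:7,r2:Mul1,r3:8,r4:-15,r5:Mul2
  c15: -  regs: r0:-105,r1:7,r2:Mul1,r3:8,r4:-15,r5:Mul2
  c16: CDB Mul1=-735  regs: r0:-105,r1:7,r2:-735,r3:8,r4:-15,r5:Mul2
  c17: CDB Mul2=450  regs: r0:-105,r1:7,r2:-735,r3:8,r4:-15,r5:450

STATUS = VALUE -735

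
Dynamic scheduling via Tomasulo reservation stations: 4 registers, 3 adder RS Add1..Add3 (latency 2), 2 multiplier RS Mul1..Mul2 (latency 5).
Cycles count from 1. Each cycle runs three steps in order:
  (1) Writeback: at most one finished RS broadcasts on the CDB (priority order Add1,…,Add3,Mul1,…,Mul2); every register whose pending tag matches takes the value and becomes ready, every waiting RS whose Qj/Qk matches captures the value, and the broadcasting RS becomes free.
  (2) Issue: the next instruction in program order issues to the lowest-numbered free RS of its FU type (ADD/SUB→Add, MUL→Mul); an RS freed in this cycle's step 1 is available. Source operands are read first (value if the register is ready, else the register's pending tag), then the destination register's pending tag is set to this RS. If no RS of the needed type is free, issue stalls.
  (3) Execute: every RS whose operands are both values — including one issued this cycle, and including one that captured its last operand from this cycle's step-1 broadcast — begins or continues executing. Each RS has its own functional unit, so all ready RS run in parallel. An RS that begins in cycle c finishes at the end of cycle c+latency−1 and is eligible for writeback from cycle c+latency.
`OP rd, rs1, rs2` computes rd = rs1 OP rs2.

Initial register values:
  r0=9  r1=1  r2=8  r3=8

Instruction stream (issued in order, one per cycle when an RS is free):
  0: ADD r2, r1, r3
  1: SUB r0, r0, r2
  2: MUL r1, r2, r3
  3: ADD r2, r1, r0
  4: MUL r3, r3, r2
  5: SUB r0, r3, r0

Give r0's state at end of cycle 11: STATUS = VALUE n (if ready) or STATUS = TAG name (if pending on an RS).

STATUS = TAG Add2

cycle 1: issue ADD r2<-Add1 // r0:9,r1:1,r2:Add1,r3:8
cycle 2: issue SUB r0<-Add2 // r0:Add2,r1:1,r2:Add1,r3:8
cycle 3: CDB Add1=9; issue MUL r1<-Mul1 // r0:Add2,r1:Mul1,r2:9,r3:8
cycle 4: issue ADD r2<-Add1 // r0:Add2,r1:Mul1,r2:Add1,r3:8
cycle 5: CDB Add2=0; issue MUL r3<-Mul2 // r0:0,r1:Mul1,r2:Add1,r3:Mul2
cycle 6: issue SUB r0<-Add2 // r0:Add2,r1:Mul1,r2:Add1,r3:Mul2
cycle 7: - // r0:Add2,r1:Mul1,r2:Add1,r3:Mul2
cycle 8: CDB Mul1=72 // r0:Add2,r1:72,r2:Add1,r3:Mul2
cycle 9: - // r0:Add2,r1:72,r2:Add1,r3:Mul2
cycle 10: CDB Add1=72 // r0:Add2,r1:72,r2:72,r3:Mul2
cycle 11: - // r0:Add2,r1:72,r2:72,r3:Mul2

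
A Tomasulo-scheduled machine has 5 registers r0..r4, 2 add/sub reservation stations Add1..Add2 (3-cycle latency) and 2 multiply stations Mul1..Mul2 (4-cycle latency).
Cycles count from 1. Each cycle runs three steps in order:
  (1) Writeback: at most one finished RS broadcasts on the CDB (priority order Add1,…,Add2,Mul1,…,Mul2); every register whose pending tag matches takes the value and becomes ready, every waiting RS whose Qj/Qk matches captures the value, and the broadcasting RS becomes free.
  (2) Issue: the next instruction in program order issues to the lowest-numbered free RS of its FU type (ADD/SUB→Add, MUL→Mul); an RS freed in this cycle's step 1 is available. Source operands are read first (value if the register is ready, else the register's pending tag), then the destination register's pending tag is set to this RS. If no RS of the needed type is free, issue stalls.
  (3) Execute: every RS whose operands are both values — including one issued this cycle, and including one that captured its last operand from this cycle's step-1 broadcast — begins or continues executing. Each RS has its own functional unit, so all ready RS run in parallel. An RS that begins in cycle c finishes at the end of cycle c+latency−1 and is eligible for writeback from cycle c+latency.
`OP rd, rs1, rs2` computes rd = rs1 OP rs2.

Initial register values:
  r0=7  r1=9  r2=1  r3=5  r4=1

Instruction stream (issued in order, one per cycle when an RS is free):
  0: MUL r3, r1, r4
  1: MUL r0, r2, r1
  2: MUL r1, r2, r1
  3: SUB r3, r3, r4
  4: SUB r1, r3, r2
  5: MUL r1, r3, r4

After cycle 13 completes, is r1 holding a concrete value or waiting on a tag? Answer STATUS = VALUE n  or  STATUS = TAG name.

STATUS = VALUE 8

c1: issue MUL r3<-Mul1 | r0:7,r1:9,r2:1,r3:Mul1,r4:1
c2: issue MUL r0<-Mul2 | r0:Mul2,r1:9,r2:1,r3:Mul1,r4:1
c3: stall | r0:Mul2,r1:9,r2:1,r3:Mul1,r4:1
c4: stall | r0:Mul2,r1:9,r2:1,r3:Mul1,r4:1
c5: CDB Mul1=9; issue MUL r1<-Mul1 | r0:Mul2,r1:Mul1,r2:1,r3:9,r4:1
c6: CDB Mul2=9; issue SUB r3<-Add1 | r0:9,r1:Mul1,r2:1,r3:Add1,r4:1
c7: issue SUB r1<-Add2 | r0:9,r1:Add2,r2:1,r3:Add1,r4:1
c8: issue MUL r1<-Mul2 | r0:9,r1:Mul2,r2:1,r3:Add1,r4:1
c9: CDB Add1=8 | r0:9,r1:Mul2,r2:1,r3:8,r4:1
c10: CDB Mul1=9 | r0:9,r1:Mul2,r2:1,r3:8,r4:1
c11: - | r0:9,r1:Mul2,r2:1,r3:8,r4:1
c12: CDB Add2=7 | r0:9,r1:Mul2,r2:1,r3:8,r4:1
c13: CDB Mul2=8 | r0:9,r1:8,r2:1,r3:8,r4:1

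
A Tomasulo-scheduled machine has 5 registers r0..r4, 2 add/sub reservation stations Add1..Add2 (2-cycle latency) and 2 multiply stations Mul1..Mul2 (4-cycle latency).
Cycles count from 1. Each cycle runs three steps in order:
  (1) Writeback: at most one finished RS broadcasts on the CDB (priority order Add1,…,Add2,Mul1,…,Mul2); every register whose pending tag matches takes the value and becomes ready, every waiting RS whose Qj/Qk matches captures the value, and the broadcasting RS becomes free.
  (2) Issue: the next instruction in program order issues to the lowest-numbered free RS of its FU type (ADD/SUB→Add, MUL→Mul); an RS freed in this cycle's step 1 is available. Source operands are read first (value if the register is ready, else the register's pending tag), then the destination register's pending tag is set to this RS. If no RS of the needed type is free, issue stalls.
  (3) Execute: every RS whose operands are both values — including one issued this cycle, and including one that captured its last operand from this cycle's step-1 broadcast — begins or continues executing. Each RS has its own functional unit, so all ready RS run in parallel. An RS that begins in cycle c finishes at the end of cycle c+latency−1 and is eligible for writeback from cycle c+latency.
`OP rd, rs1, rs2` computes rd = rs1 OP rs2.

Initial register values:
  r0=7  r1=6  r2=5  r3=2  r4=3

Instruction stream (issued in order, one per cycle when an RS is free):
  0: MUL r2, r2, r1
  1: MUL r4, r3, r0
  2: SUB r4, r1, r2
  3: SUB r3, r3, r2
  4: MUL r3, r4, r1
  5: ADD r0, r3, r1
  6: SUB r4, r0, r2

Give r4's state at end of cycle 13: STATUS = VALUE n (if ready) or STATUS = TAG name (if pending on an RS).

STATUS = TAG Add2

  c1: issue MUL r2<-Mul1  regs: r0:7,r1:6,r2:Mul1,r3:2,r4:3
  c2: issue MUL r4<-Mul2  regs: r0:7,r1:6,r2:Mul1,r3:2,r4:Mul2
  c3: issue SUB r4<-Add1  regs: r0:7,r1:6,r2:Mul1,r3:2,r4:Add1
  c4: issue SUB r3<-Add2  regs: r0:7,r1:6,r2:Mul1,r3:Add2,r4:Add1
  c5: CDB Mul1=30; issue MUL r3<-Mul1  regs: r0:7,r1:6,r2:30,r3:Mul1,r4:Add1
  c6: CDB Mul2=14; stall  regs: r0:7,r1:6,r2:30,r3:Mul1,r4:Add1
  c7: CDB Add1=-24; issue ADD r0<-Add1  regs: r0:Add1,r1:6,r2:30,r3:Mul1,r4:-24
  c8: CDB Add2=-28; issue SUB r4<-Add2  regs: r0:Add1,r1:6,r2:30,r3:Mul1,r4:Add2
  c9: -  regs: r0:Add1,r1:6,r2:30,r3:Mul1,r4:Add2
  c10: -  regs: r0:Add1,r1:6,r2:30,r3:Mul1,r4:Add2
  c11: CDB Mul1=-144  regs: r0:Add1,r1:6,r2:30,r3:-144,r4:Add2
  c12: -  regs: r0:Add1,r1:6,r2:30,r3:-144,r4:Add2
  c13: CDB Add1=-138  regs: r0:-138,r1:6,r2:30,r3:-144,r4:Add2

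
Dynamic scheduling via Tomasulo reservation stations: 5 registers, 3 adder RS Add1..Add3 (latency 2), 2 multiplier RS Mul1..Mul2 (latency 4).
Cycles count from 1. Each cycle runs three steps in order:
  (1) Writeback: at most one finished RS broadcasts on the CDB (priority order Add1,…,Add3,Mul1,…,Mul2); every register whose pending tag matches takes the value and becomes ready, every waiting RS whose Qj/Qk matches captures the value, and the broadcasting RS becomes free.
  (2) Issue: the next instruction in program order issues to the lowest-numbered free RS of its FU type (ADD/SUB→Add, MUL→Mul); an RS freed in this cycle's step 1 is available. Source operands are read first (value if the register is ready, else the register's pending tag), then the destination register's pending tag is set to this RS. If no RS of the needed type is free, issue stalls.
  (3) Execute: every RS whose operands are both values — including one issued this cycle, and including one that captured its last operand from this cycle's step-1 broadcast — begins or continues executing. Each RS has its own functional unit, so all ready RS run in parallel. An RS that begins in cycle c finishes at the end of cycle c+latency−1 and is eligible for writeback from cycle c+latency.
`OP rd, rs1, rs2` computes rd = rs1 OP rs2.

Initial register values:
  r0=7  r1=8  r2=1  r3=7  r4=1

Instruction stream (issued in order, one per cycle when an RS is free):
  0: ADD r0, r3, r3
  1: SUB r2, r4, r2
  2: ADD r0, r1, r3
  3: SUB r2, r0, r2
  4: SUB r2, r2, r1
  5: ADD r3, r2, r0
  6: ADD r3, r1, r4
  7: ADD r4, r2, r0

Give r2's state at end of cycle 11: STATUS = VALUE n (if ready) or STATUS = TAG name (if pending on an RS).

  c1: issue ADD r0<-Add1  regs: r0:Add1,r1:8,r2:1,r3:7,r4:1
  c2: issue SUB r2<-Add2  regs: r0:Add1,r1:8,r2:Add2,r3:7,r4:1
  c3: CDB Add1=14; issue ADD r0<-Add1  regs: r0:Add1,r1:8,r2:Add2,r3:7,r4:1
  c4: CDB Add2=0; issue SUB r2<-Add2  regs: r0:Add1,r1:8,r2:Add2,r3:7,r4:1
  c5: CDB Add1=15; issue SUB r2<-Add1  regs: r0:15,r1:8,r2:Add1,r3:7,r4:1
  c6: issue ADD r3<-Add3  regs: r0:15,r1:8,r2:Add1,r3:Add3,r4:1
  c7: CDB Add2=15; issue ADD r3<-Add2  regs: r0:15,r1:8,r2:Add1,r3:Add2,r4:1
  c8: stall  regs: r0:15,r1:8,r2:Add1,r3:Add2,r4:1
  c9: CDB Add1=7; issue ADD r4<-Add1  regs: r0:15,r1:8,r2:7,r3:Add2,r4:Add1
  c10: CDB Add2=9  regs: r0:15,r1:8,r2:7,r3:9,r4:Add1
  c11: CDB Add1=22  regs: r0:15,r1:8,r2:7,r3:9,r4:22

STATUS = VALUE 7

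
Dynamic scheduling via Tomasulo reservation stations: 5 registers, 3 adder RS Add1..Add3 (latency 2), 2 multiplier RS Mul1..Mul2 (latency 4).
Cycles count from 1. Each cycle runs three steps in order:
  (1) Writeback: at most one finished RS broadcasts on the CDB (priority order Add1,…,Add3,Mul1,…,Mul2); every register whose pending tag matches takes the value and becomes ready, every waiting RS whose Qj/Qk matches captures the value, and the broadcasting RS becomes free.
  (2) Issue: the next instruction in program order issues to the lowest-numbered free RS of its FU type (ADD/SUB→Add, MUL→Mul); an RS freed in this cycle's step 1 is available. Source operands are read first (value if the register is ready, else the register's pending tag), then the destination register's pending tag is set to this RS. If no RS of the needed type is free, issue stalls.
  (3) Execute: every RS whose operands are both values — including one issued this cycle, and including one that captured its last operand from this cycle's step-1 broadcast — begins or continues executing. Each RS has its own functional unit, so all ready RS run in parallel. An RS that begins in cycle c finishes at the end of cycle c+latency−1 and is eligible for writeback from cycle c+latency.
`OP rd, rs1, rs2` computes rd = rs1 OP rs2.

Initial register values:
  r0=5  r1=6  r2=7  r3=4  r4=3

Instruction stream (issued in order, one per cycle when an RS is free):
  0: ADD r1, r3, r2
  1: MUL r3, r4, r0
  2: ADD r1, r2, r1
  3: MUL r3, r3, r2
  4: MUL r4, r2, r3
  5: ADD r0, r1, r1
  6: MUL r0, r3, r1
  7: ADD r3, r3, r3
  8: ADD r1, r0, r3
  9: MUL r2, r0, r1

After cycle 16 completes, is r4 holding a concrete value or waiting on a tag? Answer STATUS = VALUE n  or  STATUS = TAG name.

c1: issue ADD r1<-Add1 | r0:5,r1:Add1,r2:7,r3:4,r4:3
c2: issue MUL r3<-Mul1 | r0:5,r1:Add1,r2:7,r3:Mul1,r4:3
c3: CDB Add1=11; issue ADD r1<-Add1 | r0:5,r1:Add1,r2:7,r3:Mul1,r4:3
c4: issue MUL r3<-Mul2 | r0:5,r1:Add1,r2:7,r3:Mul2,r4:3
c5: CDB Add1=18; stall | r0:5,r1:18,r2:7,r3:Mul2,r4:3
c6: CDB Mul1=15; issue MUL r4<-Mul1 | r0:5,r1:18,r2:7,r3:Mul2,r4:Mul1
c7: issue ADD r0<-Add1 | r0:Add1,r1:18,r2:7,r3:Mul2,r4:Mul1
c8: stall | r0:Add1,r1:18,r2:7,r3:Mul2,r4:Mul1
c9: CDB Add1=36; stall | r0:36,r1:18,r2:7,r3:Mul2,r4:Mul1
c10: CDB Mul2=105; issue MUL r0<-Mul2 | r0:Mul2,r1:18,r2:7,r3:105,r4:Mul1
c11: issue ADD r3<-Add1 | r0:Mul2,r1:18,r2:7,r3:Add1,r4:Mul1
c12: issue ADD r1<-Add2 | r0:Mul2,r1:Add2,r2:7,r3:Add1,r4:Mul1
c13: CDB Add1=210; stall | r0:Mul2,r1:Add2,r2:7,r3:210,r4:Mul1
c14: CDB Mul1=735; issue MUL r2<-Mul1 | r0:Mul2,r1:Add2,r2:Mul1,r3:210,r4:735
c15: CDB Mul2=1890 | r0:1890,r1:Add2,r2:Mul1,r3:210,r4:735
c16: - | r0:1890,r1:Add2,r2:Mul1,r3:210,r4:735

STATUS = VALUE 735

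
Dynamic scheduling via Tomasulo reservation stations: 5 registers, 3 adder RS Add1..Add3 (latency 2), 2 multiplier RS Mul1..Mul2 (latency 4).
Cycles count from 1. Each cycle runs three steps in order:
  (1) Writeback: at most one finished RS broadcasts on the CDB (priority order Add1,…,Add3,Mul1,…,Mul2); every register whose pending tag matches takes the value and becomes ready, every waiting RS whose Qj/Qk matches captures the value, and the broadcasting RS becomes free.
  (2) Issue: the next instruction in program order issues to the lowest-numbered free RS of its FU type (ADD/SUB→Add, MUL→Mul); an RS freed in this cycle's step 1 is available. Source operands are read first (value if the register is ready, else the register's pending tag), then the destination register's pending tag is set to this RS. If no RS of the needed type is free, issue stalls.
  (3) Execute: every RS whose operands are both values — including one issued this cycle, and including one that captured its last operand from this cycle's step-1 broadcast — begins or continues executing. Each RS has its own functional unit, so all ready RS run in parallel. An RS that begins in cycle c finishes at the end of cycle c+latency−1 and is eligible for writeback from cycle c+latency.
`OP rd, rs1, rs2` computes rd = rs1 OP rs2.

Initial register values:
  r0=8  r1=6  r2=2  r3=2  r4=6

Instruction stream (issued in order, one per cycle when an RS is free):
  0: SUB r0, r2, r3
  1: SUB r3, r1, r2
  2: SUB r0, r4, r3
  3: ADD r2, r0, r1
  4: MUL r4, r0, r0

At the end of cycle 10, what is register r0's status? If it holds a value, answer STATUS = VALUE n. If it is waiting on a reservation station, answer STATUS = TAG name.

  c1: issue SUB r0<-Add1  regs: r0:Add1,r1:6,r2:2,r3:2,r4:6
  c2: issue SUB r3<-Add2  regs: r0:Add1,r1:6,r2:2,r3:Add2,r4:6
  c3: CDB Add1=0; issue SUB r0<-Add1  regs: r0:Add1,r1:6,r2:2,r3:Add2,r4:6
  c4: CDB Add2=4; issue ADD r2<-Add2  regs: r0:Add1,r1:6,r2:Add2,r3:4,r4:6
  c5: issue MUL r4<-Mul1  regs: r0:Add1,r1:6,r2:Add2,r3:4,r4:Mul1
  c6: CDB Add1=2  regs: r0:2,r1:6,r2:Add2,r3:4,r4:Mul1
  c7: -  regs: r0:2,r1:6,r2:Add2,r3:4,r4:Mul1
  c8: CDB Add2=8  regs: r0:2,r1:6,r2:8,r3:4,r4:Mul1
  c9: -  regs: r0:2,r1:6,r2:8,r3:4,r4:Mul1
  c10: CDB Mul1=4  regs: r0:2,r1:6,r2:8,r3:4,r4:4

STATUS = VALUE 2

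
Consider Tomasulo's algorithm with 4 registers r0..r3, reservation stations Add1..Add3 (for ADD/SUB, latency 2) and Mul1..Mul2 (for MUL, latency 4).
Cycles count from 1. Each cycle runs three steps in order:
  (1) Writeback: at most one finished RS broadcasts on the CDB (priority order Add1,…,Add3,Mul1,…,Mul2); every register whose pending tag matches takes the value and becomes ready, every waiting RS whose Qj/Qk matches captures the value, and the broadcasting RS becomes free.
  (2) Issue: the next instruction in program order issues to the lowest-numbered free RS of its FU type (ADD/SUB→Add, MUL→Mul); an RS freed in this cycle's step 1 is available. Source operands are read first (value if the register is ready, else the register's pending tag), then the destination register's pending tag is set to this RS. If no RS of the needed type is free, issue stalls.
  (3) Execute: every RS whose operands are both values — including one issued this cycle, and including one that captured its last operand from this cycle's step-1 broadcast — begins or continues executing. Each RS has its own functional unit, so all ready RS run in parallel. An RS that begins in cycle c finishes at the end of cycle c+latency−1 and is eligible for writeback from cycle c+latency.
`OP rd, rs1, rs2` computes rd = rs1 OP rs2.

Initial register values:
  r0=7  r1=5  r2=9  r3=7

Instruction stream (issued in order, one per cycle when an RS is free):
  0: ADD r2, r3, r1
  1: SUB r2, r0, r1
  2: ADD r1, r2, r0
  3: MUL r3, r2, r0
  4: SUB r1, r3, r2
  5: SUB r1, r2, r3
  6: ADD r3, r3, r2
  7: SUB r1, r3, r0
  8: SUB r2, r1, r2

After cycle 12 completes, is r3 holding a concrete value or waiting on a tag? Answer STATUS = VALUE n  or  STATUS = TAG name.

STATUS = VALUE 16

  c1: issue ADD r2<-Add1  regs: r0:7,r1:5,r2:Add1,r3:7
  c2: issue SUB r2<-Add2  regs: r0:7,r1:5,r2:Add2,r3:7
  c3: CDB Add1=12; issue ADD r1<-Add1  regs: r0:7,r1:Add1,r2:Add2,r3:7
  c4: CDB Add2=2; issue MUL r3<-Mul1  regs: r0:7,r1:Add1,r2:2,r3:Mul1
  c5: issue SUB r1<-Add2  regs: r0:7,r1:Add2,r2:2,r3:Mul1
  c6: CDB Add1=9; issue SUB r1<-Add1  regs: r0:7,r1:Add1,r2:2,r3:Mul1
  c7: issue ADD r3<-Add3  regs: r0:7,r1:Add1,r2:2,r3:Add3
  c8: CDB Mul1=14; stall  regs: r0:7,r1:Add1,r2:2,r3:Add3
  c9: stall  regs: r0:7,r1:Add1,r2:2,r3:Add3
  c10: CDB Add1=-12; issue SUB r1<-Add1  regs: r0:7,r1:Add1,r2:2,r3:Add3
  c11: CDB Add2=12; issue SUB r2<-Add2  regs: r0:7,r1:Add1,r2:Add2,r3:Add3
  c12: CDB Add3=16  regs: r0:7,r1:Add1,r2:Add2,r3:16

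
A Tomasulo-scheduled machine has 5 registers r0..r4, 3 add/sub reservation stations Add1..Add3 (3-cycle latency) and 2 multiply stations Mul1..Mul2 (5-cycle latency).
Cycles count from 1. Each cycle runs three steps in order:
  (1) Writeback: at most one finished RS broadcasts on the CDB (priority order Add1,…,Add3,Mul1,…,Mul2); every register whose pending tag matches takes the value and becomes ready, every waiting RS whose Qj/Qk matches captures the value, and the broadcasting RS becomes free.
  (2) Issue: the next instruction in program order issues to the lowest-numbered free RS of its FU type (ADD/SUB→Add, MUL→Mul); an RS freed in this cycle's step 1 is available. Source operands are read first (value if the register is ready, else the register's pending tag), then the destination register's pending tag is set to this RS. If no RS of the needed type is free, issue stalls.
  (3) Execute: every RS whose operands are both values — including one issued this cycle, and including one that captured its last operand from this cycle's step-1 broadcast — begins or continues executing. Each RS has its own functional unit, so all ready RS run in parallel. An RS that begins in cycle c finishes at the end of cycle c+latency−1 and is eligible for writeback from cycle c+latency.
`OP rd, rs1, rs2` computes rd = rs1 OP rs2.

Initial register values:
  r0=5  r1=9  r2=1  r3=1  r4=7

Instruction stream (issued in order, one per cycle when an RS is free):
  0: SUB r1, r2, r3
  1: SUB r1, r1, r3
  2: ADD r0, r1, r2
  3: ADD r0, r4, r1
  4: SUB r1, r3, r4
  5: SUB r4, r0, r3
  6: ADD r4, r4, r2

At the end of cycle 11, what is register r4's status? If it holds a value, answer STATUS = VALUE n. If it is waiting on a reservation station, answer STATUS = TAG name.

STATUS = TAG Add2

c1: issue SUB r1<-Add1 | r0:5,r1:Add1,r2:1,r3:1,r4:7
c2: issue SUB r1<-Add2 | r0:5,r1:Add2,r2:1,r3:1,r4:7
c3: issue ADD r0<-Add3 | r0:Add3,r1:Add2,r2:1,r3:1,r4:7
c4: CDB Add1=0; issue ADD r0<-Add1 | r0:Add1,r1:Add2,r2:1,r3:1,r4:7
c5: stall | r0:Add1,r1:Add2,r2:1,r3:1,r4:7
c6: stall | r0:Add1,r1:Add2,r2:1,r3:1,r4:7
c7: CDB Add2=-1; issue SUB r1<-Add2 | r0:Add1,r1:Add2,r2:1,r3:1,r4:7
c8: stall | r0:Add1,r1:Add2,r2:1,r3:1,r4:7
c9: stall | r0:Add1,r1:Add2,r2:1,r3:1,r4:7
c10: CDB Add1=6; issue SUB r4<-Add1 | r0:6,r1:Add2,r2:1,r3:1,r4:Add1
c11: CDB Add2=-6; issue ADD r4<-Add2 | r0:6,r1:-6,r2:1,r3:1,r4:Add2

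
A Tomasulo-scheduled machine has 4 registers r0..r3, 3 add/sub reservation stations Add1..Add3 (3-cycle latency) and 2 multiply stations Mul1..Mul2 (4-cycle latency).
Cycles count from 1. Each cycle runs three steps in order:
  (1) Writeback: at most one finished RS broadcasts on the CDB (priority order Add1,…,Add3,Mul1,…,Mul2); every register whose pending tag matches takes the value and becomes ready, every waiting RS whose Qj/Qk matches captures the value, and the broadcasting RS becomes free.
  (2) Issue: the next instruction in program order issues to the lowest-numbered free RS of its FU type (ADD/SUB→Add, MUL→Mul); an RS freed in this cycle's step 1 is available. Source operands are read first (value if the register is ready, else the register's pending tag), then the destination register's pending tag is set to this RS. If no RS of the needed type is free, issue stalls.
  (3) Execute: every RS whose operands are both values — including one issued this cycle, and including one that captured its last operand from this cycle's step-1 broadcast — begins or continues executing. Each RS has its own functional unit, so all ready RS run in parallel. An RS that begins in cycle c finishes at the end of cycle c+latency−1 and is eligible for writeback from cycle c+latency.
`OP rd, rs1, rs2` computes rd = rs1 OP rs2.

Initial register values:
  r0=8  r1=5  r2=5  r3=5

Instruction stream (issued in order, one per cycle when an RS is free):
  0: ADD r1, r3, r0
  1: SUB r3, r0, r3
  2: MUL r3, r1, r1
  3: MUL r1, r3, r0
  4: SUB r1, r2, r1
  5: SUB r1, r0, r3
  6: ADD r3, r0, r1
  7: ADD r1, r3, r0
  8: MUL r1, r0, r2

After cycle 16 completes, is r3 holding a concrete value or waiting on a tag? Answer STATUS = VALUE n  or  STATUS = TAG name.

STATUS = VALUE -153

c1: issue ADD r1<-Add1 | r0:8,r1:Add1,r2:5,r3:5
c2: issue SUB r3<-Add2 | r0:8,r1:Add1,r2:5,r3:Add2
c3: issue MUL r3<-Mul1 | r0:8,r1:Add1,r2:5,r3:Mul1
c4: CDB Add1=13; issue MUL r1<-Mul2 | r0:8,r1:Mul2,r2:5,r3:Mul1
c5: CDB Add2=3; issue SUB r1<-Add1 | r0:8,r1:Add1,r2:5,r3:Mul1
c6: issue SUB r1<-Add2 | r0:8,r1:Add2,r2:5,r3:Mul1
c7: issue ADD r3<-Add3 | r0:8,r1:Add2,r2:5,r3:Add3
c8: CDB Mul1=169; stall | r0:8,r1:Add2,r2:5,r3:Add3
c9: stall | r0:8,r1:Add2,r2:5,r3:Add3
c10: stall | r0:8,r1:Add2,r2:5,r3:Add3
c11: CDB Add2=-161; issue ADD r1<-Add2 | r0:8,r1:Add2,r2:5,r3:Add3
c12: CDB Mul2=1352; issue MUL r1<-Mul1 | r0:8,r1:Mul1,r2:5,r3:Add3
c13: - | r0:8,r1:Mul1,r2:5,r3:Add3
c14: CDB Add3=-153 | r0:8,r1:Mul1,r2:5,r3:-153
c15: CDB Add1=-1347 | r0:8,r1:Mul1,r2:5,r3:-153
c16: CDB Mul1=40 | r0:8,r1:40,r2:5,r3:-153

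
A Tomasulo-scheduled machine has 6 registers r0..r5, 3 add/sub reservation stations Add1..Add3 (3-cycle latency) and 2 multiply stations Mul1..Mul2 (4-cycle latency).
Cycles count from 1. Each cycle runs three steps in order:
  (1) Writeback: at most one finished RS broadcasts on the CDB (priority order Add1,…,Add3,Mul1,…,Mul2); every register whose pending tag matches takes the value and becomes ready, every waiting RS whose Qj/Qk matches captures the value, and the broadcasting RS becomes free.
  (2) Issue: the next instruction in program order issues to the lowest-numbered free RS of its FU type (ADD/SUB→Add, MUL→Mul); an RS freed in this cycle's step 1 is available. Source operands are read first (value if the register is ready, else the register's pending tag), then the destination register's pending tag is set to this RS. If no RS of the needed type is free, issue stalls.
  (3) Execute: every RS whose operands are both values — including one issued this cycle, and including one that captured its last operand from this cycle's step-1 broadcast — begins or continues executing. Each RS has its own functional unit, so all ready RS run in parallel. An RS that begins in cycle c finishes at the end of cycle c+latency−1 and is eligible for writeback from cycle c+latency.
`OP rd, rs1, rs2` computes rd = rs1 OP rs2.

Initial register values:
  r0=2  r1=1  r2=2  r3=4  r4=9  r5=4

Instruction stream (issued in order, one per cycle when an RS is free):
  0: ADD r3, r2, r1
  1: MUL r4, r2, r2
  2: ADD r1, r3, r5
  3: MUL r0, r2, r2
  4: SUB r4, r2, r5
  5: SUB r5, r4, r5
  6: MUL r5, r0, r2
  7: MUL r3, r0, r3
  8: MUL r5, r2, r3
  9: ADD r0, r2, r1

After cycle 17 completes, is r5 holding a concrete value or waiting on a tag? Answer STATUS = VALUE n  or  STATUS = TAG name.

  c1: issue ADD r3<-Add1  regs: r0:2,r1:1,r2:2,r3:Add1,r4:9,r5:4
  c2: issue MUL r4<-Mul1  regs: r0:2,r1:1,r2:2,r3:Add1,r4:Mul1,r5:4
  c3: issue ADD r1<-Add2  regs: r0:2,r1:Add2,r2:2,r3:Add1,r4:Mul1,r5:4
  c4: CDB Add1=3; issue MUL r0<-Mul2  regs: r0:Mul2,r1:Add2,r2:2,r3:3,r4:Mul1,r5:4
  c5: issue SUB r4<-Add1  regs: r0:Mul2,r1:Add2,r2:2,r3:3,r4:Add1,r5:4
  c6: CDB Mul1=4; issue SUB r5<-Add3  regs: r0:Mul2,r1:Add2,r2:2,r3:3,r4:Add1,r5:Add3
  c7: CDB Add2=7; issue MUL r5<-Mul1  regs: r0:Mul2,r1:7,r2:2,r3:3,r4:Add1,r5:Mul1
  c8: CDB Add1=-2; stall  regs: r0:Mul2,r1:7,r2:2,r3:3,r4:-2,r5:Mul1
  c9: CDB Mul2=4; issue MUL r3<-Mul2  regs: r0:4,r1:7,r2:2,r3:Mul2,r4:-2,r5:Mul1
  c10: stall  regs: r0:4,r1:7,r2:2,r3:Mul2,r4:-2,r5:Mul1
  c11: CDB Add3=-6; stall  regs: r0:4,r1:7,r2:2,r3:Mul2,r4:-2,r5:Mul1
  c12: stall  regs: r0:4,r1:7,r2:2,r3:Mul2,r4:-2,r5:Mul1
  c13: CDB Mul1=8; issue MUL r5<-Mul1  regs: r0:4,r1:7,r2:2,r3:Mul2,r4:-2,r5:Mul1
  c14: CDB Mul2=12; issue ADD r0<-Add1  regs: r0:Add1,r1:7,r2:2,r3:12,r4:-2,r5:Mul1
  c15: -  regs: r0:Add1,r1:7,r2:2,r3:12,r4:-2,r5:Mul1
  c16: -  regs: r0:Add1,r1:7,r2:2,r3:12,r4:-2,r5:Mul1
  c17: CDB Add1=9  regs: r0:9,r1:7,r2:2,r3:12,r4:-2,r5:Mul1

STATUS = TAG Mul1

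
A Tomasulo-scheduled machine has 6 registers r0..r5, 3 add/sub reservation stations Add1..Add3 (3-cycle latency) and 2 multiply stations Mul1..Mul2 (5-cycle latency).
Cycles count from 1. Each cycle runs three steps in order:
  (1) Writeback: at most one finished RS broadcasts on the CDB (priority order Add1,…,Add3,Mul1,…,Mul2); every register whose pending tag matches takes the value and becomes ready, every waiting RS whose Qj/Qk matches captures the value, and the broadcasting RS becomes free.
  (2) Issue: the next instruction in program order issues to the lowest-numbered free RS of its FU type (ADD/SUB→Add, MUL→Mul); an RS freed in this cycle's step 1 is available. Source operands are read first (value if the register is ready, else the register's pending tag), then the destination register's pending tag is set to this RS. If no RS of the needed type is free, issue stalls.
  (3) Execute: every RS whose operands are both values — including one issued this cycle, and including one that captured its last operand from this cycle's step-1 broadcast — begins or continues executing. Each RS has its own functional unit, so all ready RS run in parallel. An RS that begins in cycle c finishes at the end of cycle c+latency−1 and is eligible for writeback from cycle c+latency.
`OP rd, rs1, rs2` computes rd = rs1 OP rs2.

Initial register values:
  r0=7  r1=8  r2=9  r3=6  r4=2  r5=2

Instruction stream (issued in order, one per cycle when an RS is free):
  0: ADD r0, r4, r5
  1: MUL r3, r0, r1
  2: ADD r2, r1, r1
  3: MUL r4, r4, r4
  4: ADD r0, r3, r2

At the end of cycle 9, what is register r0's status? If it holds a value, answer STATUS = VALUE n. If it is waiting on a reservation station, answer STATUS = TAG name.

STATUS = TAG Add1

  c1: issue ADD r0<-Add1  regs: r0:Add1,r1:8,r2:9,r3:6,r4:2,r5:2
  c2: issue MUL r3<-Mul1  regs: r0:Add1,r1:8,r2:9,r3:Mul1,r4:2,r5:2
  c3: issue ADD r2<-Add2  regs: r0:Add1,r1:8,r2:Add2,r3:Mul1,r4:2,r5:2
  c4: CDB Add1=4; issue MUL r4<-Mul2  regs: r0:4,r1:8,r2:Add2,r3:Mul1,r4:Mul2,r5:2
  c5: issue ADD r0<-Add1  regs: r0:Add1,r1:8,r2:Add2,r3:Mul1,r4:Mul2,r5:2
  c6: CDB Add2=16  regs: r0:Add1,r1:8,r2:16,r3:Mul1,r4:Mul2,r5:2
  c7: -  regs: r0:Add1,r1:8,r2:16,r3:Mul1,r4:Mul2,r5:2
  c8: -  regs: r0:Add1,r1:8,r2:16,r3:Mul1,r4:Mul2,r5:2
  c9: CDB Mul1=32  regs: r0:Add1,r1:8,r2:16,r3:32,r4:Mul2,r5:2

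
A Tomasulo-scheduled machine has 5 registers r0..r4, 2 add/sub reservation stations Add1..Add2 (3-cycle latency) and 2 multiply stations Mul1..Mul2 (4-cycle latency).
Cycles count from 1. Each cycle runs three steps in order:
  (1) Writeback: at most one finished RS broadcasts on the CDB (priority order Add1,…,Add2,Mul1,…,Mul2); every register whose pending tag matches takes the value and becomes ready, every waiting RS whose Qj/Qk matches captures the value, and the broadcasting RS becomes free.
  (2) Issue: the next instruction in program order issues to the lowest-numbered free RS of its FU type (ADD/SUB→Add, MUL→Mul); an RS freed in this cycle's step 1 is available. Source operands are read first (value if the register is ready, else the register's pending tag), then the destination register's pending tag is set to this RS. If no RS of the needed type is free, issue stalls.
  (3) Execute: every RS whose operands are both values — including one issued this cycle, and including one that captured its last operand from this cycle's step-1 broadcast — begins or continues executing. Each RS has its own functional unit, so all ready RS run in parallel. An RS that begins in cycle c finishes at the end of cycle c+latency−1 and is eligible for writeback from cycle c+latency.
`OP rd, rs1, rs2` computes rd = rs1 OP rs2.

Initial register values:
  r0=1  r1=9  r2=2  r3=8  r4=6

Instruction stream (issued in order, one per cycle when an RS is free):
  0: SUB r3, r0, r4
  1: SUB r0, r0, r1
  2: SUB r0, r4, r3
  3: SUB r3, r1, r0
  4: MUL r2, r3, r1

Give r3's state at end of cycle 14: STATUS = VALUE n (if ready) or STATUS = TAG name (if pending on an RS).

c1: issue SUB r3<-Add1 | r0:1,r1:9,r2:2,r3:Add1,r4:6
c2: issue SUB r0<-Add2 | r0:Add2,r1:9,r2:2,r3:Add1,r4:6
c3: stall | r0:Add2,r1:9,r2:2,r3:Add1,r4:6
c4: CDB Add1=-5; issue SUB r0<-Add1 | r0:Add1,r1:9,r2:2,r3:-5,r4:6
c5: CDB Add2=-8; issue SUB r3<-Add2 | r0:Add1,r1:9,r2:2,r3:Add2,r4:6
c6: issue MUL r2<-Mul1 | r0:Add1,r1:9,r2:Mul1,r3:Add2,r4:6
c7: CDB Add1=11 | r0:11,r1:9,r2:Mul1,r3:Add2,r4:6
c8: - | r0:11,r1:9,r2:Mul1,r3:Add2,r4:6
c9: - | r0:11,r1:9,r2:Mul1,r3:Add2,r4:6
c10: CDB Add2=-2 | r0:11,r1:9,r2:Mul1,r3:-2,r4:6
c11: - | r0:11,r1:9,r2:Mul1,r3:-2,r4:6
c12: - | r0:11,r1:9,r2:Mul1,r3:-2,r4:6
c13: - | r0:11,r1:9,r2:Mul1,r3:-2,r4:6
c14: CDB Mul1=-18 | r0:11,r1:9,r2:-18,r3:-2,r4:6

STATUS = VALUE -2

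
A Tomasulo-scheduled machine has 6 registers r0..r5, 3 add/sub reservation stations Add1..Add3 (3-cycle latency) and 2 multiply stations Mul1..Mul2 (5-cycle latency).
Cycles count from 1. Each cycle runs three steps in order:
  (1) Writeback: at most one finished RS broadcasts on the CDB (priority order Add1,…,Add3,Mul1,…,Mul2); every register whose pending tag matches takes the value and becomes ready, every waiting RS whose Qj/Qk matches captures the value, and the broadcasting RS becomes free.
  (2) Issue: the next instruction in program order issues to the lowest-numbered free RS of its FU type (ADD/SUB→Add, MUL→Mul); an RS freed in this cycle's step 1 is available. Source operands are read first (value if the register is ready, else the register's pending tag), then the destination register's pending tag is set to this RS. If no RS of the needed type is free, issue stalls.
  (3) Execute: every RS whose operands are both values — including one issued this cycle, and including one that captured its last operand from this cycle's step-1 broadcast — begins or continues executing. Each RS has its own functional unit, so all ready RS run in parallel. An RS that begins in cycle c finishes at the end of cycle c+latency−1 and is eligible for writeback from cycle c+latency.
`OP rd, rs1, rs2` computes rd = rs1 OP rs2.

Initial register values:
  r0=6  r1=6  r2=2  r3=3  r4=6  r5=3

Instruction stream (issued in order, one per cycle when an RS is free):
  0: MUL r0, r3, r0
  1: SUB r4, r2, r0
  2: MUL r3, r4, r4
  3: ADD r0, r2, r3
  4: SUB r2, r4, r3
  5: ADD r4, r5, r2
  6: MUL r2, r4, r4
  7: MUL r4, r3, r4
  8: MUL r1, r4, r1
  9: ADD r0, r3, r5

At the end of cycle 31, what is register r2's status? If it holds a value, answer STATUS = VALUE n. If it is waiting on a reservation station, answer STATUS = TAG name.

c1: issue MUL r0<-Mul1 | r0:Mul1,r1:6,r2:2,r3:3,r4:6,r5:3
c2: issue SUB r4<-Add1 | r0:Mul1,r1:6,r2:2,r3:3,r4:Add1,r5:3
c3: issue MUL r3<-Mul2 | r0:Mul1,r1:6,r2:2,r3:Mul2,r4:Add1,r5:3
c4: issue ADD r0<-Add2 | r0:Add2,r1:6,r2:2,r3:Mul2,r4:Add1,r5:3
c5: issue SUB r2<-Add3 | r0:Add2,r1:6,r2:Add3,r3:Mul2,r4:Add1,r5:3
c6: CDB Mul1=18; stall | r0:Add2,r1:6,r2:Add3,r3:Mul2,r4:Add1,r5:3
c7: stall | r0:Add2,r1:6,r2:Add3,r3:Mul2,r4:Add1,r5:3
c8: stall | r0:Add2,r1:6,r2:Add3,r3:Mul2,r4:Add1,r5:3
c9: CDB Add1=-16; issue ADD r4<-Add1 | r0:Add2,r1:6,r2:Add3,r3:Mul2,r4:Add1,r5:3
c10: issue MUL r2<-Mul1 | r0:Add2,r1:6,r2:Mul1,r3:Mul2,r4:Add1,r5:3
c11: stall | r0:Add2,r1:6,r2:Mul1,r3:Mul2,r4:Add1,r5:3
c12: stall | r0:Add2,r1:6,r2:Mul1,r3:Mul2,r4:Add1,r5:3
c13: stall | r0:Add2,r1:6,r2:Mul1,r3:Mul2,r4:Add1,r5:3
c14: CDB Mul2=256; issue MUL r4<-Mul2 | r0:Add2,r1:6,r2:Mul1,r3:256,r4:Mul2,r5:3
c15: stall | r0:Add2,r1:6,r2:Mul1,r3:256,r4:Mul2,r5:3
c16: stall | r0:Add2,r1:6,r2:Mul1,r3:256,r4:Mul2,r5:3
c17: CDB Add2=258; stall | r0:258,r1:6,r2:Mul1,r3:256,r4:Mul2,r5:3
c18: CDB Add3=-272; stall | r0:258,r1:6,r2:Mul1,r3:256,r4:Mul2,r5:3
c19: stall | r0:258,r1:6,r2:Mul1,r3:256,r4:Mul2,r5:3
c20: stall | r0:258,r1:6,r2:Mul1,r3:256,r4:Mul2,r5:3
c21: CDB Add1=-269; stall | r0:258,r1:6,r2:Mul1,r3:256,r4:Mul2,r5:3
c22: stall | r0:258,r1:6,r2:Mul1,r3:256,r4:Mul2,r5:3
c23: stall | r0:258,r1:6,r2:Mul1,r3:256,r4:Mul2,r5:3
c24: stall | r0:258,r1:6,r2:Mul1,r3:256,r4:Mul2,r5:3
c25: stall | r0:258,r1:6,r2:Mul1,r3:256,r4:Mul2,r5:3
c26: CDB Mul1=72361; issue MUL r1<-Mul1 | r0:258,r1:Mul1,r2:72361,r3:256,r4:Mul2,r5:3
c27: CDB Mul2=-68864; issue ADD r0<-Add1 | r0:Add1,r1:Mul1,r2:72361,r3:256,r4:-68864,r5:3
c28: - | r0:Add1,r1:Mul1,r2:72361,r3:256,r4:-68864,r5:3
c29: - | r0:Add1,r1:Mul1,r2:72361,r3:256,r4:-68864,r5:3
c30: CDB Add1=259 | r0:259,r1:Mul1,r2:72361,r3:256,r4:-68864,r5:3
c31: - | r0:259,r1:Mul1,r2:72361,r3:256,r4:-68864,r5:3

STATUS = VALUE 72361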